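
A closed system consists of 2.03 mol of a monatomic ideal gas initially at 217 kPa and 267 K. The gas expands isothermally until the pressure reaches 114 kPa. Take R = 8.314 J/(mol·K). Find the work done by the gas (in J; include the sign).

2900 J

V₁ = nRT₁/P₁ = 2.03×8.314×267/217 = 20.8 L.
Isothermal: T stays 267 K; PV = const ⇒ V₂ = 39.5 L, P₂ = 114 kPa.
W = nRT ln(V₂/V₁) = 2.03×8.314×267×ln(1.90) = 2900 J.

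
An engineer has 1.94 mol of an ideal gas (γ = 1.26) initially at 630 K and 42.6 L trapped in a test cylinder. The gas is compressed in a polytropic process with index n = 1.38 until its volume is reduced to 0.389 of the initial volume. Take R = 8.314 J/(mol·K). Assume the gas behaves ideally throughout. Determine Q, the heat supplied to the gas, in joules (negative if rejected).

5330 J

P₁ = nRT₁/V₁ = 1.94×8.314×630/42.6 = 239 kPa.
Polytropic n=1.38: T₂ = T₁(V₁/V₂)^(n−1) = 630×(2.57)^0.38 = 902 K; P₂ = P₁(V₁/V₂)^n = 878 kPa.
W = (P₁V₁−P₂V₂)/(n−1) = (239×42.6−878×16.6)/0.38 = -11500 J.
ΔU = nCvΔT = 1.94×32.0×(902−630) = 16900 J.
Q = ΔU + W = 5330 J.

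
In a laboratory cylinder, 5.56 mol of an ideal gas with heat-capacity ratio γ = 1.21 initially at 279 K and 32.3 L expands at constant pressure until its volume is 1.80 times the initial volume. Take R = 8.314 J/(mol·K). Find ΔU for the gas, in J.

49100 J

P₁ = nRT₁/V₁ = 5.56×8.314×279/32.3 = 399 kPa.
Isobaric: P stays 399 kPa; V/T = const ⇒ T₂ = 502 K, V₂ = 58.1 L.
For an ideal gas ΔU = nCvΔT with Cv = R/(γ−1) = 39.6 J/(mol·K).
ΔU = 5.56×39.6×(502−279) = 49100 J.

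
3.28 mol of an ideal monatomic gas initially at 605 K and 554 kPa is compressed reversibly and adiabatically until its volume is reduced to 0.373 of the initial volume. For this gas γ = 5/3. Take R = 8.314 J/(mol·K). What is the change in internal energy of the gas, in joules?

V₁ = nRT₁/P₁ = 3.28×8.314×605/554 = 29.8 L.
Adiabatic: TV^(γ−1) = const ⇒ T₂ = 605×(2.68)^0.667 = 1170 K; PV^γ = const ⇒ P₂ = 2870 kPa.
For an ideal gas ΔU = nCvΔT with Cv = (3/2)R = 12.5 J/(mol·K).
ΔU = 3.28×12.5×(1170−605) = 23000 J.

23000 J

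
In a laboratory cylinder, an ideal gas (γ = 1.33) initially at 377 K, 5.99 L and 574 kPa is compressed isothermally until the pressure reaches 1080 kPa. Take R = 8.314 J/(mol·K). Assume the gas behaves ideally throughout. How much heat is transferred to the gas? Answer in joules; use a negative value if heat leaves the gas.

n = P₁V₁/(RT₁) = 574×5.99/(8.314×377) = 1.10 mol.
Isothermal: T stays 377 K; PV = const ⇒ V₂ = 3.18 L, P₂ = 1080 kPa.
ΔU = 0 (ideal gas, T constant).
W = nRT ln(V₂/V₁) = 1.10×8.314×377×ln(0.531) = -2170 J.
Q = ΔU + W = -2170 J.

-2170 J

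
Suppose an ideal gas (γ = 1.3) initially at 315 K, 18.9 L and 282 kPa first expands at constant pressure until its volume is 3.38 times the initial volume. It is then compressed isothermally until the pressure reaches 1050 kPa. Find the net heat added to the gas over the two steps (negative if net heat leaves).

n = P₁V₁/(RT₁) = 282×18.9/(8.314×315) = 2.04 mol.
Step 1 — Isobaric: P stays 282 kPa; V/T = const ⇒ T₂ = 1060 K, V₂ = 63.9 L.
W = PΔV = 282×(63.9−18.9) kPa·L = 12700 J.
ΔU = nCvΔT = 2.04×27.7×(1060−315) = 42300 J.
Q = ΔU + W = nCpΔT = 55000 J.
State after step 1: P = 282 kPa, V = 63.9 L, T = 1060 K.
Step 2 — Isothermal: T stays 1060 K; PV = const ⇒ V₂ = 17.2 L, P₂ = 1050 kPa.
ΔU = 0 (ideal gas, T constant).
W = nRT ln(V₂/V₁) = 2.04×8.314×1060×ln(0.269) = -23700 J.
Q = ΔU + W = -23700 J.
Net over both steps: W = -11000 J, Q = 31300 J, ΔU = 42300 J.

31300 J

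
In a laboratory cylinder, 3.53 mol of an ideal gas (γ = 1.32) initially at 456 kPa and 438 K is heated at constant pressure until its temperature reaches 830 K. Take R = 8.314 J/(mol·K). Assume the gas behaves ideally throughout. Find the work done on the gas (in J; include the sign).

-11500 J

V₁ = nRT₁/P₁ = 3.53×8.314×438/456 = 28.2 L.
Isobaric: P stays 456 kPa; V/T = const ⇒ T₂ = 830 K, V₂ = 53.4 L.
W = PΔV = 456×(53.4−28.2) kPa·L = 11500 J.
Work done on the gas = −W_by = -11500 J.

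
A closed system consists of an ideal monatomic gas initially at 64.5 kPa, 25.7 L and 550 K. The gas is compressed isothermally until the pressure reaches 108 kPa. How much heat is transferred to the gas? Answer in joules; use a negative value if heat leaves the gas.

-854 J

n = P₁V₁/(RT₁) = 64.5×25.7/(8.314×550) = 0.363 mol.
Isothermal: T stays 550 K; PV = const ⇒ V₂ = 15.3 L, P₂ = 108 kPa.
ΔU = 0 (ideal gas, T constant).
W = nRT ln(V₂/V₁) = 0.363×8.314×550×ln(0.597) = -854 J.
Q = ΔU + W = -854 J.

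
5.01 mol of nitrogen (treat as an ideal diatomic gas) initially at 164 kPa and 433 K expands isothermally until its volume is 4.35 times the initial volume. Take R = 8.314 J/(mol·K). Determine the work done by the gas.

26500 J

V₁ = nRT₁/P₁ = 5.01×8.314×433/164 = 110 L.
Isothermal: T stays 433 K; PV = const ⇒ V₂ = 478 L, P₂ = 37.7 kPa.
W = nRT ln(V₂/V₁) = 5.01×8.314×433×ln(4.35) = 26500 J.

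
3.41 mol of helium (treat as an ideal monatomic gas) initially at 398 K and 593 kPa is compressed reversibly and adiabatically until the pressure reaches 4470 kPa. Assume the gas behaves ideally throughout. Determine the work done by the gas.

-21000 J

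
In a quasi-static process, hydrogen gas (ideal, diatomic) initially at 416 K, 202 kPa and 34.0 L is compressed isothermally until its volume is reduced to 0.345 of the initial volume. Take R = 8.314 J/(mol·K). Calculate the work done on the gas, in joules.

n = P₁V₁/(RT₁) = 202×34.0/(8.314×416) = 1.99 mol.
Isothermal: T stays 416 K; PV = const ⇒ V₂ = 11.7 L, P₂ = 586 kPa.
W = nRT ln(V₂/V₁) = 1.99×8.314×416×ln(0.345) = -7310 J.
Work done on the gas = −W_by = 7310 J.

7310 J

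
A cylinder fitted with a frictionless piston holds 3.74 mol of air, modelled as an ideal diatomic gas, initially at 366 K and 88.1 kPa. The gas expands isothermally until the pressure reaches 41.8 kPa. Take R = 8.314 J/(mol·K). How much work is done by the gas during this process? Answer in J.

V₁ = nRT₁/P₁ = 3.74×8.314×366/88.1 = 129 L.
Isothermal: T stays 366 K; PV = const ⇒ V₂ = 272 L, P₂ = 41.8 kPa.
W = nRT ln(V₂/V₁) = 3.74×8.314×366×ln(2.11) = 8490 J.

8490 J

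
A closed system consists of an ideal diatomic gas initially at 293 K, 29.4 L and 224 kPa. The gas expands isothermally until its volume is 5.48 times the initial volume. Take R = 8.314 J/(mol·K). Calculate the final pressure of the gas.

40.9 kPa

Isothermal: T stays 293 K; PV = const ⇒ V₂ = 161 L, P₂ = 40.9 kPa.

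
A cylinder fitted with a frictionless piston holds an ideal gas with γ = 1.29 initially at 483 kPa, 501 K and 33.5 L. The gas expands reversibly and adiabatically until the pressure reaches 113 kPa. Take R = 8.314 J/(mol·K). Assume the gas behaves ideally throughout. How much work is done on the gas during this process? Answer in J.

-15500 J

n = P₁V₁/(RT₁) = 483×33.5/(8.314×501) = 3.88 mol.
Adiabatic: T₂/T₁ = (P₂/P₁)^((γ−1)/γ) ⇒ T₂ = 501×(0.234)^0.225 = 361 K; V₂ = 103 L.
ΔU = nCvΔT = 3.88×28.7×(361−501) = -15500 J.
Q = 0 for an adiabatic process, so W = −ΔU = 15500 J.
Work done on the gas = −W_by = -15500 J.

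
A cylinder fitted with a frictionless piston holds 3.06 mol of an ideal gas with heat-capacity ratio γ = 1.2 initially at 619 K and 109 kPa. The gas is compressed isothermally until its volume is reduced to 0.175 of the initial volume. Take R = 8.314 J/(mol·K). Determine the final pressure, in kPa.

623 kPa

V₁ = nRT₁/P₁ = 3.06×8.314×619/109 = 144 L.
Isothermal: T stays 619 K; PV = const ⇒ V₂ = 25.3 L, P₂ = 623 kPa.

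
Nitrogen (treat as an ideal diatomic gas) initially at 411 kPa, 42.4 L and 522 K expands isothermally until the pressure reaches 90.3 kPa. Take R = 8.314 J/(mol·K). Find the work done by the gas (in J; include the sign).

n = P₁V₁/(RT₁) = 411×42.4/(8.314×522) = 4.02 mol.
Isothermal: T stays 522 K; PV = const ⇒ V₂ = 193 L, P₂ = 90.3 kPa.
W = nRT ln(V₂/V₁) = 4.02×8.314×522×ln(4.55) = 26400 J.

26400 J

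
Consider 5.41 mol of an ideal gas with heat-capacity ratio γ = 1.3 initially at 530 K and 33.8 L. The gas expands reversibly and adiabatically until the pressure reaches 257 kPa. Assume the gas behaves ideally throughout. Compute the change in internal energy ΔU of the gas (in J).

-16500 J

P₁ = nRT₁/V₁ = 5.41×8.314×530/33.8 = 705 kPa.
Adiabatic: T₂/T₁ = (P₂/P₁)^((γ−1)/γ) ⇒ T₂ = 530×(0.364)^0.231 = 420 K; V₂ = 73.5 L.
For an ideal gas ΔU = nCvΔT with Cv = R/(γ−1) = 27.7 J/(mol·K).
ΔU = 5.41×27.7×(420−530) = -16500 J.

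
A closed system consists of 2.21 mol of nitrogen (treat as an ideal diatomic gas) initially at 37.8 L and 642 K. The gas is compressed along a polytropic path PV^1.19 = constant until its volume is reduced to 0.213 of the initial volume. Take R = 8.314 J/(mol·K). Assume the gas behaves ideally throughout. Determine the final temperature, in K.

861 K

P₁ = nRT₁/V₁ = 2.21×8.314×642/37.8 = 312 kPa.
Polytropic n=1.19: T₂ = T₁(V₁/V₂)^(n−1) = 642×(4.69)^0.19 = 861 K; P₂ = P₁(V₁/V₂)^n = 1970 kPa.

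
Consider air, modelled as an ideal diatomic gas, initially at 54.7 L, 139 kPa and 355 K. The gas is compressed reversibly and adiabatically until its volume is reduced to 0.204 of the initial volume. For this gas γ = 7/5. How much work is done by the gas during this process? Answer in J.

-16900 J

n = P₁V₁/(RT₁) = 139×54.7/(8.314×355) = 2.58 mol.
Adiabatic: TV^(γ−1) = const ⇒ T₂ = 355×(4.90)^0.400 = 670 K; PV^γ = const ⇒ P₂ = 1290 kPa.
ΔU = nCvΔT = 2.58×20.8×(670−355) = 16900 J.
Q = 0 for an adiabatic process, so W = −ΔU = -16900 J.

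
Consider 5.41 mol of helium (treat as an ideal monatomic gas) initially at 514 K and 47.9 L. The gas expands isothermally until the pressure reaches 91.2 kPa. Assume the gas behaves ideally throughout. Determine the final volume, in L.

P₁ = nRT₁/V₁ = 5.41×8.314×514/47.9 = 483 kPa.
Isothermal: T stays 514 K; PV = const ⇒ V₂ = 253 L, P₂ = 91.2 kPa.

253 L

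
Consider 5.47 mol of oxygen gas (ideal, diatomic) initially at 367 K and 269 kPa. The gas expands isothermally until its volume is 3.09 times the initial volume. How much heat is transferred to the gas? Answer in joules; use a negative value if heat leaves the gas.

18800 J

V₁ = nRT₁/P₁ = 5.47×8.314×367/269 = 62.0 L.
Isothermal: T stays 367 K; PV = const ⇒ V₂ = 192 L, P₂ = 87.1 kPa.
ΔU = 0 (ideal gas, T constant).
W = nRT ln(V₂/V₁) = 5.47×8.314×367×ln(3.09) = 18800 J.
Q = ΔU + W = 18800 J.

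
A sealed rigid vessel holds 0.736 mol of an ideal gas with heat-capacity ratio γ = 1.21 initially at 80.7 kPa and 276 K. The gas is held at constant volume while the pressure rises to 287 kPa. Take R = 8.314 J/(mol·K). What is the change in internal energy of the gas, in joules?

V₁ = nRT₁/P₁ = 0.736×8.314×276/80.7 = 20.9 L.
Isochoric: V stays 20.9 L; P/T = const ⇒ T₂ = 982 K, P₂ = 287 kPa.
For an ideal gas ΔU = nCvΔT with Cv = R/(γ−1) = 39.6 J/(mol·K).
ΔU = 0.736×39.6×(982−276) = 20600 J.

20600 J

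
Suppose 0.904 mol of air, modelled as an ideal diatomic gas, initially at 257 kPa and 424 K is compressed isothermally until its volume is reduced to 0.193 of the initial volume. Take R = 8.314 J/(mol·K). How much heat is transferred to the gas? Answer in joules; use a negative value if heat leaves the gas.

-5240 J

V₁ = nRT₁/P₁ = 0.904×8.314×424/257 = 12.4 L.
Isothermal: T stays 424 K; PV = const ⇒ V₂ = 2.39 L, P₂ = 1330 kPa.
ΔU = 0 (ideal gas, T constant).
W = nRT ln(V₂/V₁) = 0.904×8.314×424×ln(0.193) = -5240 J.
Q = ΔU + W = -5240 J.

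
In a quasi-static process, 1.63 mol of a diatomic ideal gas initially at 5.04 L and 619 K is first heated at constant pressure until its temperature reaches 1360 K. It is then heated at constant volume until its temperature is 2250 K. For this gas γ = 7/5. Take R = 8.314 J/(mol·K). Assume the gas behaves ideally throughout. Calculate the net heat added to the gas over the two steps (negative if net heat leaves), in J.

65300 J

P₁ = nRT₁/V₁ = 1.63×8.314×619/5.04 = 1660 kPa.
Step 1 — Isobaric: P stays 1660 kPa; V/T = const ⇒ T₂ = 1360 K, V₂ = 11.1 L.
W = PΔV = 1660×(11.1−5.04) kPa·L = 10000 J.
ΔU = nCvΔT = 1.63×20.8×(1360−619) = 25100 J.
Q = ΔU + W = nCpΔT = 35100 J.
State after step 1: P = 1660 kPa, V = 11.1 L, T = 1360 K.
Step 2 — Isochoric: V stays 11.1 L; P/T = const ⇒ T₂ = 2250 K, P₂ = 2750 kPa.
W = 0 (no volume change).
ΔU = nCvΔT = 1.63×20.8×(2250−1360) = 30200 J.
Q = ΔU = 30200 J.
Net over both steps: W = 10000 J, Q = 65300 J, ΔU = 55300 J.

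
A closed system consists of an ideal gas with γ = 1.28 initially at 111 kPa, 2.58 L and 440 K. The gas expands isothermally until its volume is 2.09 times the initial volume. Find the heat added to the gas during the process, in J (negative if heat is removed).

n = P₁V₁/(RT₁) = 111×2.58/(8.314×440) = 0.0783 mol.
Isothermal: T stays 440 K; PV = const ⇒ V₂ = 5.39 L, P₂ = 53.1 kPa.
ΔU = 0 (ideal gas, T constant).
W = nRT ln(V₂/V₁) = 0.0783×8.314×440×ln(2.09) = 211 J.
Q = ΔU + W = 211 J.

211 J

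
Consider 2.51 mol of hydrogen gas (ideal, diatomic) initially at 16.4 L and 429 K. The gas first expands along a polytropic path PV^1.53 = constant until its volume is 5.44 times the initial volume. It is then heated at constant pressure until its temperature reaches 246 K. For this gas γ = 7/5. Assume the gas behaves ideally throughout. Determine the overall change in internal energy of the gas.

P₁ = nRT₁/V₁ = 2.51×8.314×429/16.4 = 546 kPa.
Step 1 — Polytropic n=1.53: T₂ = T₁(V₁/V₂)^(n−1) = 429×(0.184)^0.53 = 175 K; P₂ = P₁(V₁/V₂)^n = 40.9 kPa.
W = (P₁V₁−P₂V₂)/(n−1) = (546×16.4−40.9×89.2)/0.53 = 10000 J.
ΔU = nCvΔT = 2.51×20.8×(175−429) = -13300 J.
Q = ΔU + W = -3250 J.
State after step 1: P = 40.9 kPa, V = 89.2 L, T = 175 K.
Step 2 — Isobaric: P stays 40.9 kPa; V/T = const ⇒ T₂ = 246 K, V₂ = 126 L.
W = PΔV = 40.9×(126−89.2) kPa·L = 1490 J.
ΔU = nCvΔT = 2.51×20.8×(246−175) = 3710 J.
Q = ΔU + W = nCpΔT = 5200 J.
Net over both steps: W = 11500 J, Q = 1950 J, ΔU = -9550 J.

-9550 J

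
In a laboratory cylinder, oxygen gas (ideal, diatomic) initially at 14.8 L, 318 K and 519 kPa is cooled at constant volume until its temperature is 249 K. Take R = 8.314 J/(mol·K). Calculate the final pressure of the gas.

Isochoric: V stays 14.8 L; P/T = const ⇒ T₂ = 249 K, P₂ = 406 kPa.

406 kPa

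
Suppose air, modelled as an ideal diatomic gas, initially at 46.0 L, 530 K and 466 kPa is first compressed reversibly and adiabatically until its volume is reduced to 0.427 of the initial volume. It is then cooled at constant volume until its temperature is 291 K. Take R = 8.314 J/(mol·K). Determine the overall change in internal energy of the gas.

-24200 J

n = P₁V₁/(RT₁) = 466×46.0/(8.314×530) = 4.86 mol.
Step 1 — Adiabatic: TV^(γ−1) = const ⇒ T₂ = 530×(2.34)^0.400 = 745 K; PV^γ = const ⇒ P₂ = 1530 kPa.
ΔU = nCvΔT = 4.86×20.8×(745−530) = 21700 J.
Q = 0 for an adiabatic process, so W = −ΔU = -21700 J.
State after step 1: P = 1530 kPa, V = 19.6 L, T = 745 K.
Step 2 — Isochoric: V stays 19.6 L; P/T = const ⇒ T₂ = 291 K, P₂ = 599 kPa.
W = 0 (no volume change).
ΔU = nCvΔT = 4.86×20.8×(291−745) = -45900 J.
Q = ΔU = -45900 J.
Net over both steps: W = -21700 J, Q = -45900 J, ΔU = -24200 J.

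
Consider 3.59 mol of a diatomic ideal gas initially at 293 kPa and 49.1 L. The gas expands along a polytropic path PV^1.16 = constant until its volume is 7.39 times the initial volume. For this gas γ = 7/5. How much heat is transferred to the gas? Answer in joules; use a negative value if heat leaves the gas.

T₁ = P₁V₁/(nR) = 293×49.1/(3.59×8.314) = 482 K.
Polytropic n=1.16: T₂ = T₁(V₁/V₂)^(n−1) = 482×(0.135)^0.16 = 350 K; P₂ = P₁(V₁/V₂)^n = 28.8 kPa.
W = (P₁V₁−P₂V₂)/(n−1) = (293×49.1−28.8×363)/0.16 = 24600 J.
ΔU = nCvΔT = 3.59×20.8×(350−482) = -9850 J.
Q = ΔU + W = 14800 J.

14800 J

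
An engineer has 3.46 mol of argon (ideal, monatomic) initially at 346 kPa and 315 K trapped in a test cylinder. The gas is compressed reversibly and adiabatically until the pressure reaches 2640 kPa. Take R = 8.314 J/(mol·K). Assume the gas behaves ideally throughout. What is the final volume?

7.74 L

V₁ = nRT₁/P₁ = 3.46×8.314×315/346 = 26.2 L.
Adiabatic: T₂/T₁ = (P₂/P₁)^((γ−1)/γ) ⇒ T₂ = 315×(7.63)^0.400 = 710 K; V₂ = 7.74 L.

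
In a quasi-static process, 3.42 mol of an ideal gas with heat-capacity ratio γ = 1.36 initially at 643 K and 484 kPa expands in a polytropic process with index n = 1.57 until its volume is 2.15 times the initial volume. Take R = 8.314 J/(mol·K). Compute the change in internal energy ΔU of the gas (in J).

V₁ = nRT₁/P₁ = 3.42×8.314×643/484 = 37.8 L.
Polytropic n=1.57: T₂ = T₁(V₁/V₂)^(n−1) = 643×(0.465)^0.57 = 416 K; P₂ = P₁(V₁/V₂)^n = 146 kPa.
For an ideal gas ΔU = nCvΔT with Cv = R/(γ−1) = 23.1 J/(mol·K).
ΔU = 3.42×23.1×(416−643) = -18000 J.

-18000 J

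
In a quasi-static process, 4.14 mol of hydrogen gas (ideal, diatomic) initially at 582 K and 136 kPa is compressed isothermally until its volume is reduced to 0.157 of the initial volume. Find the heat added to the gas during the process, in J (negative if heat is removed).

-37100 J

V₁ = nRT₁/P₁ = 4.14×8.314×582/136 = 147 L.
Isothermal: T stays 582 K; PV = const ⇒ V₂ = 23.1 L, P₂ = 866 kPa.
ΔU = 0 (ideal gas, T constant).
W = nRT ln(V₂/V₁) = 4.14×8.314×582×ln(0.157) = -37100 J.
Q = ΔU + W = -37100 J.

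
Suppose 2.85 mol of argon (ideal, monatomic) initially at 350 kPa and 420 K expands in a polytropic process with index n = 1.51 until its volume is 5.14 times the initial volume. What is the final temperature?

182 K

V₁ = nRT₁/P₁ = 2.85×8.314×420/350 = 28.4 L.
Polytropic n=1.51: T₂ = T₁(V₁/V₂)^(n−1) = 420×(0.195)^0.51 = 182 K; P₂ = P₁(V₁/V₂)^n = 29.5 kPa.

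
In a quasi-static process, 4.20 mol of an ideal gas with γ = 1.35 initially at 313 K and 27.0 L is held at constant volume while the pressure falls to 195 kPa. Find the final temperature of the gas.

151 K

P₁ = nRT₁/V₁ = 4.20×8.314×313/27.0 = 405 kPa.
Isochoric: V stays 27.0 L; P/T = const ⇒ T₂ = 151 K, P₂ = 195 kPa.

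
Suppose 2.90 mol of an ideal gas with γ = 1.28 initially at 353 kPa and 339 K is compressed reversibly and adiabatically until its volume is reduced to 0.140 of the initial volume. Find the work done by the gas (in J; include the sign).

V₁ = nRT₁/P₁ = 2.90×8.314×339/353 = 23.2 L.
Adiabatic: TV^(γ−1) = const ⇒ T₂ = 339×(7.14)^0.280 = 588 K; PV^γ = const ⇒ P₂ = 4370 kPa.
ΔU = nCvΔT = 2.90×29.7×(588−339) = 21400 J.
Q = 0 for an adiabatic process, so W = −ΔU = -21400 J.

-21400 J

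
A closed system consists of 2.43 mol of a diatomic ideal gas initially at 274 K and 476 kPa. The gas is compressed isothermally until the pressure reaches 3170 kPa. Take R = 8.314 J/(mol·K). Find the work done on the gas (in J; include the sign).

10500 J

V₁ = nRT₁/P₁ = 2.43×8.314×274/476 = 11.6 L.
Isothermal: T stays 274 K; PV = const ⇒ V₂ = 1.75 L, P₂ = 3170 kPa.
W = nRT ln(V₂/V₁) = 2.43×8.314×274×ln(0.150) = -10500 J.
Work done on the gas = −W_by = 10500 J.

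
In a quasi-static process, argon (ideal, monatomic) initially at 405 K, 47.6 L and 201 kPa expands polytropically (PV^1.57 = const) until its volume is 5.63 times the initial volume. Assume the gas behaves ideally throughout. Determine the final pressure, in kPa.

13.3 kPa

Polytropic n=1.57: T₂ = T₁(V₁/V₂)^(n−1) = 405×(0.178)^0.57 = 151 K; P₂ = P₁(V₁/V₂)^n = 13.3 kPa.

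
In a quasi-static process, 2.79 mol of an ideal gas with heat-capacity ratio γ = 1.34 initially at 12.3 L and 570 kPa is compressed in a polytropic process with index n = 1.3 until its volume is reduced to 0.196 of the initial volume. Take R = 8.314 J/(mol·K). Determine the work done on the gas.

14700 J

T₁ = P₁V₁/(nR) = 570×12.3/(2.79×8.314) = 302 K.
Polytropic n=1.3: T₂ = T₁(V₁/V₂)^(n−1) = 302×(5.10)^0.30 = 493 K; P₂ = P₁(V₁/V₂)^n = 4740 kPa.
W = (P₁V₁−P₂V₂)/(n−1) = (570×12.3−4740×2.41)/0.30 = -14700 J.
Work done on the gas = −W_by = 14700 J.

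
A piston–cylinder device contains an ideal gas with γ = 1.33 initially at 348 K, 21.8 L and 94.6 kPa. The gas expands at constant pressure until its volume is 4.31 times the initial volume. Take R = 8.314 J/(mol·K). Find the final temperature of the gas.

1500 K

Isobaric: P stays 94.6 kPa; V/T = const ⇒ T₂ = 1500 K, V₂ = 94.0 L.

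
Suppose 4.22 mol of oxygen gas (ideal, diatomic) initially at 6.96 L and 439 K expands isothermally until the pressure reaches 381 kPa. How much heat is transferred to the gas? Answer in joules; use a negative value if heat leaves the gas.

P₁ = nRT₁/V₁ = 4.22×8.314×439/6.96 = 2210 kPa.
Isothermal: T stays 439 K; PV = const ⇒ V₂ = 40.4 L, P₂ = 381 kPa.
ΔU = 0 (ideal gas, T constant).
W = nRT ln(V₂/V₁) = 4.22×8.314×439×ln(5.81) = 27100 J.
Q = ΔU + W = 27100 J.

27100 J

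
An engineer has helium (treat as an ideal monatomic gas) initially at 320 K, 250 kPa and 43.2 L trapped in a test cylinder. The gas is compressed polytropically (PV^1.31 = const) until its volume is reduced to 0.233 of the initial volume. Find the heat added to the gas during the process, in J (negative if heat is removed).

n = P₁V₁/(RT₁) = 250×43.2/(8.314×320) = 4.06 mol.
Polytropic n=1.31: T₂ = T₁(V₁/V₂)^(n−1) = 320×(4.29)^0.31 = 503 K; P₂ = P₁(V₁/V₂)^n = 1690 kPa.
W = (P₁V₁−P₂V₂)/(n−1) = (250×43.2−1690×10.1)/0.31 = -19900 J.
ΔU = nCvΔT = 4.06×12.5×(503−320) = 9250 J.
Q = ΔU + W = -10600 J.

-10600 J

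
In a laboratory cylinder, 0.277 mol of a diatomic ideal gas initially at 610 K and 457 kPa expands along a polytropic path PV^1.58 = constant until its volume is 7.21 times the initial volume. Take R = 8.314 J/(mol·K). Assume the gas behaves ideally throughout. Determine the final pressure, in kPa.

V₁ = nRT₁/P₁ = 0.277×8.314×610/457 = 3.07 L.
Polytropic n=1.58: T₂ = T₁(V₁/V₂)^(n−1) = 610×(0.139)^0.58 = 194 K; P₂ = P₁(V₁/V₂)^n = 20.2 kPa.

20.2 kPa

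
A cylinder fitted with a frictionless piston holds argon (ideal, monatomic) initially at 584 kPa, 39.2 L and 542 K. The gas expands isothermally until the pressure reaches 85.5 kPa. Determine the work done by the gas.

44000 J

n = P₁V₁/(RT₁) = 584×39.2/(8.314×542) = 5.08 mol.
Isothermal: T stays 542 K; PV = const ⇒ V₂ = 268 L, P₂ = 85.5 kPa.
W = nRT ln(V₂/V₁) = 5.08×8.314×542×ln(6.83) = 44000 J.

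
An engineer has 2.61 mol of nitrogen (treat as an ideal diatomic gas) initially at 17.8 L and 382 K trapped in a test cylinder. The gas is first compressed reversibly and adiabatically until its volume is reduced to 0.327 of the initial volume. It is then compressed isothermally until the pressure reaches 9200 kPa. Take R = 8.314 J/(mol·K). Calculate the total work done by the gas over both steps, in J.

-30100 J

P₁ = nRT₁/V₁ = 2.61×8.314×382/17.8 = 466 kPa.
Step 1 — Adiabatic: TV^(γ−1) = const ⇒ T₂ = 382×(3.06)^0.400 = 597 K; PV^γ = const ⇒ P₂ = 2230 kPa.
ΔU = nCvΔT = 2.61×20.8×(597−382) = 11700 J.
Q = 0 for an adiabatic process, so W = −ΔU = -11700 J.
State after step 1: P = 2230 kPa, V = 5.82 L, T = 597 K.
Step 2 — Isothermal: T stays 597 K; PV = const ⇒ V₂ = 1.41 L, P₂ = 9200 kPa.
ΔU = 0 (ideal gas, T constant).
W = nRT ln(V₂/V₁) = 2.61×8.314×597×ln(0.242) = -18400 J.
Q = ΔU + W = -18400 J.
Net over both steps: W = -30100 J, Q = -18400 J, ΔU = 11700 J.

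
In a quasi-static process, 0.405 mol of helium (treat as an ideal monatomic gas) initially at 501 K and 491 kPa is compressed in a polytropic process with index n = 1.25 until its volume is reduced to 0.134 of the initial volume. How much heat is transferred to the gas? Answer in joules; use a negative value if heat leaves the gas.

-2750 J

V₁ = nRT₁/P₁ = 0.405×8.314×501/491 = 3.44 L.
Polytropic n=1.25: T₂ = T₁(V₁/V₂)^(n−1) = 501×(7.46)^0.25 = 828 K; P₂ = P₁(V₁/V₂)^n = 6060 kPa.
W = (P₁V₁−P₂V₂)/(n−1) = (491×3.44−6060×0.460)/0.25 = -4410 J.
ΔU = nCvΔT = 0.405×12.5×(828−501) = 1650 J.
Q = ΔU + W = -2750 J.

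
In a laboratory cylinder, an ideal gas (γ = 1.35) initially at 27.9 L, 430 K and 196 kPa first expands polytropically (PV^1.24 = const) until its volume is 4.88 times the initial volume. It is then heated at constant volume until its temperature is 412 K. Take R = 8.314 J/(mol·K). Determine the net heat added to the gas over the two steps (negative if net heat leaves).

n = P₁V₁/(RT₁) = 196×27.9/(8.314×430) = 1.53 mol.
Step 1 — Polytropic n=1.24: T₂ = T₁(V₁/V₂)^(n−1) = 430×(0.205)^0.24 = 294 K; P₂ = P₁(V₁/V₂)^n = 27.5 kPa.
W = (P₁V₁−P₂V₂)/(n−1) = (196×27.9−27.5×136)/0.24 = 7210 J.
ΔU = nCvΔT = 1.53×23.8×(294−430) = -4940 J.
Q = ΔU + W = 2270 J.
State after step 1: P = 27.5 kPa, V = 136 L, T = 294 K.
Step 2 — Isochoric: V stays 136 L; P/T = const ⇒ T₂ = 412 K, P₂ = 38.5 kPa.
W = 0 (no volume change).
ΔU = nCvΔT = 1.53×23.8×(412−294) = 4290 J.
Q = ΔU = 4290 J.
Net over both steps: W = 7210 J, Q = 6560 J, ΔU = -654 J.

6560 J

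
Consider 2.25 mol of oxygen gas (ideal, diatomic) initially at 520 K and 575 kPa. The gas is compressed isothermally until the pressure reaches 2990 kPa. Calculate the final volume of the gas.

3.25 L

V₁ = nRT₁/P₁ = 2.25×8.314×520/575 = 16.9 L.
Isothermal: T stays 520 K; PV = const ⇒ V₂ = 3.25 L, P₂ = 2990 kPa.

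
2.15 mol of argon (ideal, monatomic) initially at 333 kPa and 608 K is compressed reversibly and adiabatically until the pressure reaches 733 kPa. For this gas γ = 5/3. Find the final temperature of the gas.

V₁ = nRT₁/P₁ = 2.15×8.314×608/333 = 32.6 L.
Adiabatic: T₂/T₁ = (P₂/P₁)^((γ−1)/γ) ⇒ T₂ = 608×(2.20)^0.400 = 834 K; V₂ = 20.3 L.

834 K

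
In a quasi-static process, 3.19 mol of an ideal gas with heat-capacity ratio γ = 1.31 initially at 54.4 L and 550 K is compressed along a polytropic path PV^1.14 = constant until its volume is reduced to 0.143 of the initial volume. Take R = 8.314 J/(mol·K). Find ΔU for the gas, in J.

14700 J

P₁ = nRT₁/V₁ = 3.19×8.314×550/54.4 = 268 kPa.
Polytropic n=1.14: T₂ = T₁(V₁/V₂)^(n−1) = 550×(6.99)^0.14 = 722 K; P₂ = P₁(V₁/V₂)^n = 2460 kPa.
For an ideal gas ΔU = nCvΔT with Cv = R/(γ−1) = 26.8 J/(mol·K).
ΔU = 3.19×26.8×(722−550) = 14700 J.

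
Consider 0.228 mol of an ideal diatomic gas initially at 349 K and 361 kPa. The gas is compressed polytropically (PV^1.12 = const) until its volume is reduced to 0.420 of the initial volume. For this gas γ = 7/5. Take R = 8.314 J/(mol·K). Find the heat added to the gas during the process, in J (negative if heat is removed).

-423 J

V₁ = nRT₁/P₁ = 0.228×8.314×349/361 = 1.83 L.
Polytropic n=1.12: T₂ = T₁(V₁/V₂)^(n−1) = 349×(2.38)^0.12 = 387 K; P₂ = P₁(V₁/V₂)^n = 954 kPa.
W = (P₁V₁−P₂V₂)/(n−1) = (361×1.83−954×0.770)/0.12 = -605 J.
ΔU = nCvΔT = 0.228×20.8×(387−349) = 181 J.
Q = ΔU + W = -423 J.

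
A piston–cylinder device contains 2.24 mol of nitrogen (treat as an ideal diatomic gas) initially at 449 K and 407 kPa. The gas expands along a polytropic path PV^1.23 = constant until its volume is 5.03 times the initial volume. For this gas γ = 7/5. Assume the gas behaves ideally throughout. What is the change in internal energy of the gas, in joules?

-6490 J

V₁ = nRT₁/P₁ = 2.24×8.314×449/407 = 20.5 L.
Polytropic n=1.23: T₂ = T₁(V₁/V₂)^(n−1) = 449×(0.199)^0.23 = 310 K; P₂ = P₁(V₁/V₂)^n = 55.8 kPa.
For an ideal gas ΔU = nCvΔT with Cv = (5/2)R = 20.8 J/(mol·K).
ΔU = 2.24×20.8×(310−449) = -6490 J.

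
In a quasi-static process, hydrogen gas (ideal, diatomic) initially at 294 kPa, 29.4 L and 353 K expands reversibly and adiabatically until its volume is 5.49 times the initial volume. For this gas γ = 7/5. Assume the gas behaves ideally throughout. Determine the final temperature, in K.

Adiabatic: TV^(γ−1) = const ⇒ T₂ = 353×(0.182)^0.400 = 179 K; PV^γ = const ⇒ P₂ = 27.1 kPa.

179 K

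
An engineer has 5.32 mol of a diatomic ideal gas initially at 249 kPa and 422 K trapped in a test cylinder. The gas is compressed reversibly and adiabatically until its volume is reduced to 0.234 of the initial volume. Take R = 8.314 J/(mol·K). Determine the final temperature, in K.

V₁ = nRT₁/P₁ = 5.32×8.314×422/249 = 75.0 L.
Adiabatic: TV^(γ−1) = const ⇒ T₂ = 422×(4.27)^0.400 = 754 K; PV^γ = const ⇒ P₂ = 1900 kPa.

754 K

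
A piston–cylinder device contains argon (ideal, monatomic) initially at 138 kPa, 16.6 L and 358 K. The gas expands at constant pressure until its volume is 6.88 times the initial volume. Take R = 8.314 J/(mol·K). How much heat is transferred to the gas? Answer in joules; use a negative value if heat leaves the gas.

33700 J

n = P₁V₁/(RT₁) = 138×16.6/(8.314×358) = 0.770 mol.
Isobaric: P stays 138 kPa; V/T = const ⇒ T₂ = 2460 K, V₂ = 114 L.
W = PΔV = 138×(114−16.6) kPa·L = 13500 J.
ΔU = nCvΔT = 0.770×12.5×(2460−358) = 20200 J.
Q = ΔU + W = nCpΔT = 33700 J.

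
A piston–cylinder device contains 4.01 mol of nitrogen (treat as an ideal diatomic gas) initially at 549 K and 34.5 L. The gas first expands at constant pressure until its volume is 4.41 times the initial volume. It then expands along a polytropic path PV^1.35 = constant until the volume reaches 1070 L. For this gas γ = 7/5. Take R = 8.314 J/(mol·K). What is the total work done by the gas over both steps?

P₁ = nRT₁/V₁ = 4.01×8.314×549/34.5 = 531 kPa.
Step 1 — Isobaric: P stays 531 kPa; V/T = const ⇒ T₂ = 2420 K, V₂ = 152 L.
W = PΔV = 531×(152−34.5) kPa·L = 62400 J.
ΔU = nCvΔT = 4.01×20.8×(2420−549) = 156000 J.
Q = ΔU + W = nCpΔT = 218000 J.
State after step 1: P = 531 kPa, V = 152 L, T = 2420 K.
Step 2 — Polytropic n=1.35: T₂ = T₁(V₁/V₂)^(n−1) = 2420×(0.142)^0.35 = 1220 K; P₂ = P₁(V₁/V₂)^n = 38.1 kPa.
W = (P₁V₁−P₂V₂)/(n−1) = (531×152−38.1×1070)/0.35 = 114000 J.
ΔU = nCvΔT = 4.01×20.8×(1220−2420) = -99800 J.
Q = ΔU + W = 14300 J.
Net over both steps: W = 177000 J, Q = 233000 J, ΔU = 56200 J.

177000 J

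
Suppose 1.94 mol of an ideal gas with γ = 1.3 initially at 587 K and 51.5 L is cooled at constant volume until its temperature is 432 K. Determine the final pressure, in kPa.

P₁ = nRT₁/V₁ = 1.94×8.314×587/51.5 = 184 kPa.
Isochoric: V stays 51.5 L; P/T = const ⇒ T₂ = 432 K, P₂ = 135 kPa.

135 kPa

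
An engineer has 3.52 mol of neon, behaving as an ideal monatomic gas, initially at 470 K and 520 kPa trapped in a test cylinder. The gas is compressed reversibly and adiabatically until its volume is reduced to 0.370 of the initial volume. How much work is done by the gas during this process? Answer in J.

-19400 J

V₁ = nRT₁/P₁ = 3.52×8.314×470/520 = 26.5 L.
Adiabatic: TV^(γ−1) = const ⇒ T₂ = 470×(2.70)^0.667 = 912 K; PV^γ = const ⇒ P₂ = 2730 kPa.
ΔU = nCvΔT = 3.52×12.5×(912−470) = 19400 J.
Q = 0 for an adiabatic process, so W = −ΔU = -19400 J.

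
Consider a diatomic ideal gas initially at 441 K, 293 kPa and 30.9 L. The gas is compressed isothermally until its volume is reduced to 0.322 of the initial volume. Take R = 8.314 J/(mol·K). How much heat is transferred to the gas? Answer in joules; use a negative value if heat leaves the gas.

-10300 J

n = P₁V₁/(RT₁) = 293×30.9/(8.314×441) = 2.47 mol.
Isothermal: T stays 441 K; PV = const ⇒ V₂ = 9.95 L, P₂ = 910 kPa.
ΔU = 0 (ideal gas, T constant).
W = nRT ln(V₂/V₁) = 2.47×8.314×441×ln(0.322) = -10300 J.
Q = ΔU + W = -10300 J.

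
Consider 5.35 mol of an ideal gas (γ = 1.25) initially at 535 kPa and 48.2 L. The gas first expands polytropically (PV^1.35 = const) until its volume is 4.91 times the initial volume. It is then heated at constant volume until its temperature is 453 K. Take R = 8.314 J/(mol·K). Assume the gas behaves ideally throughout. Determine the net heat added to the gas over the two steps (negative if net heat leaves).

T₁ = P₁V₁/(nR) = 535×48.2/(5.35×8.314) = 580 K.
Step 1 — Polytropic n=1.35: T₂ = T₁(V₁/V₂)^(n−1) = 580×(0.204)^0.35 = 332 K; P₂ = P₁(V₁/V₂)^n = 62.4 kPa.
W = (P₁V₁−P₂V₂)/(n−1) = (535×48.2−62.4×237)/0.35 = 31500 J.
ΔU = nCvΔT = 5.35×33.3×(332−580) = -44000 J.
Q = ΔU + W = -12600 J.
State after step 1: P = 62.4 kPa, V = 237 L, T = 332 K.
Step 2 — Isochoric: V stays 237 L; P/T = const ⇒ T₂ = 453 K, P₂ = 85.1 kPa.
W = 0 (no volume change).
ΔU = nCvΔT = 5.35×33.3×(453−332) = 21500 J.
Q = ΔU = 21500 J.
Net over both steps: W = 31500 J, Q = 8910 J, ΔU = -22600 J.

8910 J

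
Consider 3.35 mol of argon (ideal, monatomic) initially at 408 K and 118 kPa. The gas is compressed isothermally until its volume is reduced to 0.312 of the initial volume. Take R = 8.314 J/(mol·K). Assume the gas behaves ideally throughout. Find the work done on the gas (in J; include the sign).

V₁ = nRT₁/P₁ = 3.35×8.314×408/118 = 96.3 L.
Isothermal: T stays 408 K; PV = const ⇒ V₂ = 30.0 L, P₂ = 378 kPa.
W = nRT ln(V₂/V₁) = 3.35×8.314×408×ln(0.312) = -13200 J.
Work done on the gas = −W_by = 13200 J.

13200 J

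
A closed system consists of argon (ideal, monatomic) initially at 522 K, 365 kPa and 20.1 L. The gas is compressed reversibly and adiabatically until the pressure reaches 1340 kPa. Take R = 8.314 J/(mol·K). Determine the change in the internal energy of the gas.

n = P₁V₁/(RT₁) = 365×20.1/(8.314×522) = 1.69 mol.
Adiabatic: T₂/T₁ = (P₂/P₁)^((γ−1)/γ) ⇒ T₂ = 522×(3.67)^0.400 = 878 K; V₂ = 9.21 L.
For an ideal gas ΔU = nCvΔT with Cv = (3/2)R = 12.5 J/(mol·K).
ΔU = 1.69×12.5×(878−522) = 7510 J.

7510 J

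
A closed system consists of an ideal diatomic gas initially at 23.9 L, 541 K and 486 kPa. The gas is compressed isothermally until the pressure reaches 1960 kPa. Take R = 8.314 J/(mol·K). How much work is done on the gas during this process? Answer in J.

n = P₁V₁/(RT₁) = 486×23.9/(8.314×541) = 2.58 mol.
Isothermal: T stays 541 K; PV = const ⇒ V₂ = 5.93 L, P₂ = 1960 kPa.
W = nRT ln(V₂/V₁) = 2.58×8.314×541×ln(0.248) = -16200 J.
Work done on the gas = −W_by = 16200 J.

16200 J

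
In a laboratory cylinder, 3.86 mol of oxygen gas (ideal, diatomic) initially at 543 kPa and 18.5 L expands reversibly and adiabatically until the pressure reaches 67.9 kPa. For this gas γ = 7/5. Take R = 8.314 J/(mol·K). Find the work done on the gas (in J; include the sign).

-11200 J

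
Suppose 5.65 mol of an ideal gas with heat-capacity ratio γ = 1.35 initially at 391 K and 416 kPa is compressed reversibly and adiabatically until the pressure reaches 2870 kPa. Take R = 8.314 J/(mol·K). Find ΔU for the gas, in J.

V₁ = nRT₁/P₁ = 5.65×8.314×391/416 = 44.2 L.
Adiabatic: T₂/T₁ = (P₂/P₁)^((γ−1)/γ) ⇒ T₂ = 391×(6.90)^0.259 = 645 K; V₂ = 10.6 L.
For an ideal gas ΔU = nCvΔT with Cv = R/(γ−1) = 23.8 J/(mol·K).
ΔU = 5.65×23.8×(645−391) = 34100 J.

34100 J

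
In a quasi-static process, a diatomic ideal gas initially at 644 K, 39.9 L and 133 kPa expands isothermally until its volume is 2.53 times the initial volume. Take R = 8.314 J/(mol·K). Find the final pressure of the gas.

52.6 kPa

Isothermal: T stays 644 K; PV = const ⇒ V₂ = 101 L, P₂ = 52.6 kPa.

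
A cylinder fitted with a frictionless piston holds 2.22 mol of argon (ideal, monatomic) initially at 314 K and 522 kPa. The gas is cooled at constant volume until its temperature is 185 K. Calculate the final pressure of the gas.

308 kPa

V₁ = nRT₁/P₁ = 2.22×8.314×314/522 = 11.1 L.
Isochoric: V stays 11.1 L; P/T = const ⇒ T₂ = 185 K, P₂ = 308 kPa.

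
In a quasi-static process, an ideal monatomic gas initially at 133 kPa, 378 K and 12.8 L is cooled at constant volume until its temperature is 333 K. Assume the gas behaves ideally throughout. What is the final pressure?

Isochoric: V stays 12.8 L; P/T = const ⇒ T₂ = 333 K, P₂ = 117 kPa.

117 kPa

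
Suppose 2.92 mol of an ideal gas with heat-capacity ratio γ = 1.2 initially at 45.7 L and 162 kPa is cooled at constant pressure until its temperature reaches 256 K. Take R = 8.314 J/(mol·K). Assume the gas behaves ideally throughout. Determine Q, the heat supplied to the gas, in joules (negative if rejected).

-7130 J

T₁ = P₁V₁/(nR) = 162×45.7/(2.92×8.314) = 305 K.
Isobaric: P stays 162 kPa; V/T = const ⇒ T₂ = 256 K, V₂ = 38.4 L.
W = PΔV = 162×(38.4−45.7) kPa·L = -1190 J.
ΔU = nCvΔT = 2.92×41.6×(256−305) = -5940 J.
Q = ΔU + W = nCpΔT = -7130 J.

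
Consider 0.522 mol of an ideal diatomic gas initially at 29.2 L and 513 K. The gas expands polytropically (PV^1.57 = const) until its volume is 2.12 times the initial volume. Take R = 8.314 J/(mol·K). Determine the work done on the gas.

P₁ = nRT₁/V₁ = 0.522×8.314×513/29.2 = 76.2 kPa.
Polytropic n=1.57: T₂ = T₁(V₁/V₂)^(n−1) = 513×(0.472)^0.57 = 334 K; P₂ = P₁(V₁/V₂)^n = 23.4 kPa.
W = (P₁V₁−P₂V₂)/(n−1) = (76.2×29.2−23.4×61.9)/0.57 = 1360 J.
Work done on the gas = −W_by = -1360 J.

-1360 J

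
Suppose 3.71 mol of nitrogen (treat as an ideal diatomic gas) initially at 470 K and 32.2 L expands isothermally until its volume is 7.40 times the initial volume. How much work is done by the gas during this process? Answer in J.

29000 J

P₁ = nRT₁/V₁ = 3.71×8.314×470/32.2 = 450 kPa.
Isothermal: T stays 470 K; PV = const ⇒ V₂ = 238 L, P₂ = 60.8 kPa.
W = nRT ln(V₂/V₁) = 3.71×8.314×470×ln(7.40) = 29000 J.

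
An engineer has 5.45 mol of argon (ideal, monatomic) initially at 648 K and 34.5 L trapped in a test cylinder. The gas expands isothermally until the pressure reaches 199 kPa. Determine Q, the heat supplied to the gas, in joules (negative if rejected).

42700 J

P₁ = nRT₁/V₁ = 5.45×8.314×648/34.5 = 851 kPa.
Isothermal: T stays 648 K; PV = const ⇒ V₂ = 148 L, P₂ = 199 kPa.
ΔU = 0 (ideal gas, T constant).
W = nRT ln(V₂/V₁) = 5.45×8.314×648×ln(4.28) = 42700 J.
Q = ΔU + W = 42700 J.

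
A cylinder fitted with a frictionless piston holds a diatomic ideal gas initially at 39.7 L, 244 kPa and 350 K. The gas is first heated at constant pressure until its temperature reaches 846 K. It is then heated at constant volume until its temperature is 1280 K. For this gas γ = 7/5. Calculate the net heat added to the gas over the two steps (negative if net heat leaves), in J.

78100 J

n = P₁V₁/(RT₁) = 244×39.7/(8.314×350) = 3.33 mol.
Step 1 — Isobaric: P stays 244 kPa; V/T = const ⇒ T₂ = 846 K, V₂ = 96.0 L.
W = PΔV = 244×(96.0−39.7) kPa·L = 13700 J.
ΔU = nCvΔT = 3.33×20.8×(846−350) = 34300 J.
Q = ΔU + W = nCpΔT = 48000 J.
State after step 1: P = 244 kPa, V = 96.0 L, T = 846 K.
Step 2 — Isochoric: V stays 96.0 L; P/T = const ⇒ T₂ = 1280 K, P₂ = 369 kPa.
W = 0 (no volume change).
ΔU = nCvΔT = 3.33×20.8×(1280−846) = 30000 J.
Q = ΔU = 30000 J.
Net over both steps: W = 13700 J, Q = 78100 J, ΔU = 64300 J.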